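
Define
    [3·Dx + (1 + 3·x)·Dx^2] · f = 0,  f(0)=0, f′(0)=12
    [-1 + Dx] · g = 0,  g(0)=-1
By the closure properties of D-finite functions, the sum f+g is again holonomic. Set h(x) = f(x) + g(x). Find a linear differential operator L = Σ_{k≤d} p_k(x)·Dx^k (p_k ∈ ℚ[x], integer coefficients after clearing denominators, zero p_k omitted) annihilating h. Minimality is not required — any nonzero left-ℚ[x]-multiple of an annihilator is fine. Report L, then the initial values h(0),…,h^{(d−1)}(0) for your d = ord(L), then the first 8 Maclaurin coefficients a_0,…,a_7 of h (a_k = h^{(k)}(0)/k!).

L = (-21 - 9·x)·Dx + (17 - 6·x - 9·x^2)·Dx^2 + (4 + 15·x + 9·x^2)·Dx^3  (order 3).
h: a_k = -1, 11, -37/2, 215/6, -1945/24, 23327/120, -349921/720, 6298559/5040, …
ICs: h(0) = -1, h′(0) = 11, h′′(0) = -37.

f: a_k = 0, 12, -18, 36, -81, 972/5, -486, 8748/7, …
g: a_k = -1, -1, -1/2, -1/6, -1/24, -1/120, -1/720, -1/5040, …
h₀=f+g: left-lcm gives L₀, ord ≤ 3.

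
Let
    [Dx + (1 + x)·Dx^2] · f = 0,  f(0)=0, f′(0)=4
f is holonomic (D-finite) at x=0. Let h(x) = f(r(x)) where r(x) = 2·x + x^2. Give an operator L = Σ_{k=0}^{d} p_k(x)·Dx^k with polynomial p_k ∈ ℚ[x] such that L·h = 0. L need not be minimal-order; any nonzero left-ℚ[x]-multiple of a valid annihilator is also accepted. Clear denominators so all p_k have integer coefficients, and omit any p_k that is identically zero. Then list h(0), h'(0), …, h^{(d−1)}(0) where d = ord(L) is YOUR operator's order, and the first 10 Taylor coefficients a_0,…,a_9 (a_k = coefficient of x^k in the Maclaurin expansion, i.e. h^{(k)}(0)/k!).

L = Dx + (1 + x)·Dx^2  (order 2).
h: a_k = 0, 8, -4, 8/3, -2, 8/5, -4/3, 8/7, -1, 8/9, …
ICs: h(0) = 0, h′(0) = 8.

f: a_k = 0, 4, -2, 4/3, -1, 4/5, -2/3, 4/7, -1/2, 4/9, …
Change of var in L_f (x↦r) gives L₀.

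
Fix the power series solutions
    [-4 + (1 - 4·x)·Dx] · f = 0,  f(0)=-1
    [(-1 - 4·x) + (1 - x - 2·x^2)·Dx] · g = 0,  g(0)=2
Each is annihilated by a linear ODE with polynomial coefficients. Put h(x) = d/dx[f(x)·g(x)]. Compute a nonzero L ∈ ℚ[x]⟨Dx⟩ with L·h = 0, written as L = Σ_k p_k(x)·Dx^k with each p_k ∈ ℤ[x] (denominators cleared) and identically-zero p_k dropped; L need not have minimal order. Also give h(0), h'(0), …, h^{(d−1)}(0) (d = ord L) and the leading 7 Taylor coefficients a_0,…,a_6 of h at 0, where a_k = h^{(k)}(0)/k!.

L = (46 - 108·x - 216·x^2 + 256·x^3 + 768·x^4) + (-5 + 29·x - 6·x^2 - 152·x^3 + 80·x^4 + 192·x^5)·Dx  (order 1).
h: a_k = -10, -92, -582, -3192, -16170, -78132, -365806, …
ICs: h(0) = -10.

f: a_k = -1, -4, -16, -64, -256, -1024, -4096, …
g: a_k = 2, 2, 6, 10, 22, 42, 86, …
L₀ := L_f ⊗_s L_g (sym. prod.), ord ≤ 1.
Differentiate: ansatz ord ≤ ord L₀ ⇒ L.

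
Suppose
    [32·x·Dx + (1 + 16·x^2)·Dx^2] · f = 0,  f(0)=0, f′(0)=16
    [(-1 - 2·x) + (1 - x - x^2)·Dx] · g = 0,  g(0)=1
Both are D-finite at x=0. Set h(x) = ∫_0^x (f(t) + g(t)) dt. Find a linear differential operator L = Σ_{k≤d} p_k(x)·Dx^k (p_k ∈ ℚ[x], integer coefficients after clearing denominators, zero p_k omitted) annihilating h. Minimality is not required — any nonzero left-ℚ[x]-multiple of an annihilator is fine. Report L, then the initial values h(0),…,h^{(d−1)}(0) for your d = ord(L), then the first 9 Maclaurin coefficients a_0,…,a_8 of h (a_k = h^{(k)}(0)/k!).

L = (64 - 256·x - 3904·x^2 - 6912·x^3 - 9696·x^4 - 1536·x^6)·Dx^2 + (-25 - 24·x + 542·x^2 - 780·x^3 - 6800·x^4 - 6560·x^5 - 768·x^6 - 1536·x^7)·Dx^3 + (2 + 17·x + 62·x^2 + 202·x^3 + 445·x^4 - 1136·x^5 - 576·x^6 - 256·x^7 - 256·x^8)·Dx^4  (order 4).
h: a_k = 0, 1, 17/2, 2/3, -247/12, 1, 2068/15, 13/7, -65389/56, …
ICs: h(0) = 0, h′(0) = 1, h′′(0) = 17, h′′′(0) = 4.

f: a_k = 0, 16, 0, -256/3, 0, 4096/5, 0, -65536/7, 0, …
g: a_k = 1, 1, 2, 3, 5, 8, 13, 21, 34, …
h₀=f+g: left-lcm gives L₀, ord ≤ 3.
h=∫h₀ ⇒ L = L₀·Dx.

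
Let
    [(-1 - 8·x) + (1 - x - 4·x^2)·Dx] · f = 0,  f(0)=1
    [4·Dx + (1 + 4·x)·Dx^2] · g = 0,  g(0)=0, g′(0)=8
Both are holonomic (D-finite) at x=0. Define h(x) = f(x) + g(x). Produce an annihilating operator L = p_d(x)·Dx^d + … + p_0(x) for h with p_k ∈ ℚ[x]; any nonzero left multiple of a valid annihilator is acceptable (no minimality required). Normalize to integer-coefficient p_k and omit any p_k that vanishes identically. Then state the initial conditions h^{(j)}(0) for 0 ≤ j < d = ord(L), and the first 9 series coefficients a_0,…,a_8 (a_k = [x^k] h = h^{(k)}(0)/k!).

f: a_k = 1, 1, 5, 9, 29, 65, 181, 441, 1165, …
g: a_k = 0, 8, -16, 128/3, -128, 2048/5, -4096/3, 32768/7, -16384, …
h₀=f+g: left-lcm gives L₀, ord ≤ 3.
L = (268 + 1616·x + 5504·x^2 + 4608·x^3 + 6144·x^4)·Dx + (11 + 360·x + 3008·x^2 + 7680·x^3 + 9472·x^4 + 10240·x^5)·Dx^2 + (-7 - 67·x - 154·x^2 + 136·x^3 + 928·x^4 + 2176·x^5 + 2048·x^6)·Dx^3  (order 3).
h: a_k = 1, 9, -11, 155/3, -99, 2373/5, -3553/3, 35855/7, -15219, …
ICs: h(0) = 1, h′(0) = 9, h′′(0) = -22.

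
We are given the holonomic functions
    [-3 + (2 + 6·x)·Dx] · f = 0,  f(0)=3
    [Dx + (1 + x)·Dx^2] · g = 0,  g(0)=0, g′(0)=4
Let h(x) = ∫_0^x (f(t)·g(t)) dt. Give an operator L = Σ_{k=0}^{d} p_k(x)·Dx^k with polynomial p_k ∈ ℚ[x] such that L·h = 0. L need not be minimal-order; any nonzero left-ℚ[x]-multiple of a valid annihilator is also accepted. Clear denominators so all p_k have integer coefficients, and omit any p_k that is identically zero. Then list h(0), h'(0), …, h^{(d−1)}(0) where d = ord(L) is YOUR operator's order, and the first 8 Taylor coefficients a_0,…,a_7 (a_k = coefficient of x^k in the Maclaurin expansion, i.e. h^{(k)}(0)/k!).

f: a_k = 3, 9/2, -27/8, 81/16, -1215/128, 5103/256, -45927/1024, 216513/2048, …
g: a_k = 0, 4, -2, 4/3, -1, 4/5, -2/3, 4/7, …
h₀=f·g: eliminate ⇒ L₀, order ≤ 1·2.
Integrate: L := L₀·Dx.
L = (21 + 9·x)·Dx + (-8 - 24·x)·Dx^2 + (4 + 28·x + 60·x^2 + 36·x^3)·Dx^3  (order 3).
h: a_k = 0, 0, 6, 4, -37/8, 6, -2917/320, 17671/1120, …
ICs: h(0) = 0, h′(0) = 0, h′′(0) = 12.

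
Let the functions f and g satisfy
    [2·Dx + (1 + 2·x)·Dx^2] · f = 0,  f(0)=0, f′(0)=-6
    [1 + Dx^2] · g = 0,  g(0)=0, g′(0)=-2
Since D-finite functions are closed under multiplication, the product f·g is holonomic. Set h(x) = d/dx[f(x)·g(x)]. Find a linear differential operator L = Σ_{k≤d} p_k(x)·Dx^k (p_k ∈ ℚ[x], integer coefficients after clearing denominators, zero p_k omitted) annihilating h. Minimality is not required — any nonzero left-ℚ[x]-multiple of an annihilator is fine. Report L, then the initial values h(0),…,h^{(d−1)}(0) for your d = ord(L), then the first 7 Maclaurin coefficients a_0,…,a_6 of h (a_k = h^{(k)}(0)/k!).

L = (-52 - 31·x - 87·x^2 - 96·x^3 - 8·x^4 + 48·x^5 + 16·x^6) + (-33 - 98·x - 80·x^2 + 80·x^4 + 32·x^5)·Dx + (-55 - 46·x - 110·x^2 - 96·x^3 + 32·x^4 + 96·x^5 + 32·x^6)·Dx^2 + (-33 - 98·x - 80·x^2 + 80·x^4 + 32·x^5)·Dx^3 + (-3 - 15·x - 23·x^2 + 40·x^4 + 48·x^5 + 16·x^6)·Dx^4  (order 4).
h: a_k = 0, 24, -36, 56, -110, 215, -4207/10, …
ICs: h(0) = 0, h′(0) = 24, h′′(0) = -72, h′′′(0) = 336.

f: a_k = 0, -6, 6, -8, 12, -96/5, 32, …
g: a_k = 0, -2, 0, 1/3, 0, -1/60, 0, …
h₀=f·g: eliminate ⇒ L₀, order ≤ 2·2.
h₀' ⇒ L via d/dx closure of L₀.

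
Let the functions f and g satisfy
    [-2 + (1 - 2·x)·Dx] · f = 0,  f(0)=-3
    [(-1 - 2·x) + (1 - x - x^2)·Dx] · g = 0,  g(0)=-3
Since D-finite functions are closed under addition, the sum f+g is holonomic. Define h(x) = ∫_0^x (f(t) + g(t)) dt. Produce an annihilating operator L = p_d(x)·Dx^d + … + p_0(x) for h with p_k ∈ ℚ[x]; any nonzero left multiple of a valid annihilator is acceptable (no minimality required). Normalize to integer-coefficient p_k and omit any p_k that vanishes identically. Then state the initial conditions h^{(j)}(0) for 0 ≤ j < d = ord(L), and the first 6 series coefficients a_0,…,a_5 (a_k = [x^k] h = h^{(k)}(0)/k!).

L = (-12·x + 12·x^2 - 8·x^3)·Dx + (4 - 6·x - 6·x^2 + 16·x^3 - 16·x^4)·Dx^2 + (-1 + 5·x - 9·x^2 + 6·x^3 + 2·x^4 - 4·x^5)·Dx^3  (order 3).
h: a_k = 0, -6, -9/2, -6, -33/4, -63/5, …
ICs: h(0) = 0, h′(0) = -6, h′′(0) = -9.

f: a_k = -3, -6, -12, -24, -48, -96, …
g: a_k = -3, -3, -6, -9, -15, -24, …
Weyl lclm of L_f,L_g ⇒ L₀ (ord ≤ 2).
∫: right-multiply L₀ by Dx.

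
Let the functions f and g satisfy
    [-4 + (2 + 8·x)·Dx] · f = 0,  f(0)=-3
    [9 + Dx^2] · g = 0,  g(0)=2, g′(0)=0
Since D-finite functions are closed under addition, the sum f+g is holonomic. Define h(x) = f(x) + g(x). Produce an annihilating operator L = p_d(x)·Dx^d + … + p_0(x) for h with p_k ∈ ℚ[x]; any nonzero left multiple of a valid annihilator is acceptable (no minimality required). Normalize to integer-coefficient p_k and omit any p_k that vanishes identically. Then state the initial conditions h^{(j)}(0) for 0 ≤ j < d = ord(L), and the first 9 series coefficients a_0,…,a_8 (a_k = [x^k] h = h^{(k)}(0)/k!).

f: a_k = -3, -6, 6, -12, 30, -84, 252, -792, 2574, …
g: a_k = 2, 0, -9, 0, 27/4, 0, -81/40, 0, 729/2240, …
Weyl lclm of L_f,L_g ⇒ L₀ (ord ≤ 3).
L = (-378 - 1296·x - 2592·x^2) + (45 + 828·x + 3888·x^2 + 5184·x^3)·Dx + (-42 - 144·x - 288·x^2)·Dx^2 + (5 + 92·x + 432·x^2 + 576·x^3)·Dx^3  (order 3).
h: a_k = -1, -6, -3, -12, 147/4, -84, 9999/40, -792, 5766489/2240, …
ICs: h(0) = -1, h′(0) = -6, h′′(0) = -6.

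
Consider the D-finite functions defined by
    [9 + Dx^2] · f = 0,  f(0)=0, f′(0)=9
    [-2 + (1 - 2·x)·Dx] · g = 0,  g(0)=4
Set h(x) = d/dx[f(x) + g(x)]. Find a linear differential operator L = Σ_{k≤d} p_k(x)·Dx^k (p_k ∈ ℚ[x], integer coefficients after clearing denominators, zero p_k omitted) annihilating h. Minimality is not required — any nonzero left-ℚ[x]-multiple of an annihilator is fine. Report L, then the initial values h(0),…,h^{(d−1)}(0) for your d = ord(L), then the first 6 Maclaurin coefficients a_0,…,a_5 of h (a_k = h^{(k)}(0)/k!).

f: a_k = 0, 9, 0, -27/2, 0, 243/40, …
g: a_k = 4, 8, 16, 32, 64, 128, …
f+g: L₀ = lclm(L_f,L_g), ord ≤ 2+1.
h=h₀': d/dx-closure on L₀ ⇒ L.
L = (684 - 432·x + 432·x^2) + (-99 + 306·x - 324·x^2 + 216·x^3)·Dx + (76 - 48·x + 48·x^2)·Dx^2 + (-11 + 34·x - 36·x^2 + 24·x^3)·Dx^3  (order 3).
h: a_k = 17, 32, 111/2, 256, 5363/8, 1536, …
ICs: h(0) = 17, h′(0) = 32, h′′(0) = 111.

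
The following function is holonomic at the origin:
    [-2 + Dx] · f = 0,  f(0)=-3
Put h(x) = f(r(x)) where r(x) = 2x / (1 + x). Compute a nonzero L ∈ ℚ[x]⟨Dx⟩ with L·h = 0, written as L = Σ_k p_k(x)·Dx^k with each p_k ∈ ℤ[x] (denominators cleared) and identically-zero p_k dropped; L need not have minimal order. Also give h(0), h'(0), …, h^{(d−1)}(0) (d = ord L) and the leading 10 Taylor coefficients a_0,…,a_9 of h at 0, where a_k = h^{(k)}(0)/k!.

f: a_k = -3, -6, -6, -4, -2, -4/5, -4/15, -8/105, -2/105, -4/945, …
L₀ from L_f via x↦r, Dx↦r'^{-1}Dx.
L = -4 + (1 + 2·x + x^2)·Dx  (order 1).
h: a_k = -3, -12, -12, 4, 4, -28/5, 44/15, 68/105, -316/105, 3316/945, …
ICs: h(0) = -3.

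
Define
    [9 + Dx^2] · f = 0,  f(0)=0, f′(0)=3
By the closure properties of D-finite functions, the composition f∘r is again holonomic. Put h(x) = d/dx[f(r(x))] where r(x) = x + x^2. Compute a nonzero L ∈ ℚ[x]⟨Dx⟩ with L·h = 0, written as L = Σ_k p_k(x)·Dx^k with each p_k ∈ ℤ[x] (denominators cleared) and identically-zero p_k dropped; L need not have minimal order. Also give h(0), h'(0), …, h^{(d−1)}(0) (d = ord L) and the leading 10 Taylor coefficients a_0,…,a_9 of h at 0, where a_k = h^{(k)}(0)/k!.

L = (21 + 72·x + 216·x^2 + 288·x^3 + 144·x^4) + (-6 - 12·x)·Dx + (1 + 4·x + 4·x^2)·Dx^2  (order 2).
h: a_k = 3, 6, -27/2, -54, -459/8, 135/4, 11097/80, 1377/10, 43011/4480, -56781/448, …
ICs: h(0) = 3, h′(0) = 6.

f: a_k = 0, 3, 0, -9/2, 0, 81/40, 0, -243/560, 0, 243/4480, …
h₀=f(r): pull back L_f along r ⇒ L₀.
h=h₀': d/dx-closure on L₀ ⇒ L.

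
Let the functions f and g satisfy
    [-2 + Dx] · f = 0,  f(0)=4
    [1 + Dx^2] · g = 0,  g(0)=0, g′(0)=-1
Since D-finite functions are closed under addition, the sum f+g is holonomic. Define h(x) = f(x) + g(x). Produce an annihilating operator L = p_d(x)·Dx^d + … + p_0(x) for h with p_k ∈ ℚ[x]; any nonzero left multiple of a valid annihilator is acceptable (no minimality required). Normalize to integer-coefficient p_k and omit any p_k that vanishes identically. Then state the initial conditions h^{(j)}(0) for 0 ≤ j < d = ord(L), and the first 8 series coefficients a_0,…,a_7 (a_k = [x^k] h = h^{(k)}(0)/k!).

L = -2 + Dx - 2·Dx^2 + Dx^3  (order 3).
h: a_k = 4, 7, 8, 11/2, 8/3, 127/120, 16/45, 57/560, …
ICs: h(0) = 4, h′(0) = 7, h′′(0) = 16.

f: a_k = 4, 8, 8, 16/3, 8/3, 16/15, 16/45, 32/315, …
g: a_k = 0, -1, 0, 1/6, 0, -1/120, 0, 1/5040, …
h₀=f+g: left-lcm gives L₀, ord ≤ 3.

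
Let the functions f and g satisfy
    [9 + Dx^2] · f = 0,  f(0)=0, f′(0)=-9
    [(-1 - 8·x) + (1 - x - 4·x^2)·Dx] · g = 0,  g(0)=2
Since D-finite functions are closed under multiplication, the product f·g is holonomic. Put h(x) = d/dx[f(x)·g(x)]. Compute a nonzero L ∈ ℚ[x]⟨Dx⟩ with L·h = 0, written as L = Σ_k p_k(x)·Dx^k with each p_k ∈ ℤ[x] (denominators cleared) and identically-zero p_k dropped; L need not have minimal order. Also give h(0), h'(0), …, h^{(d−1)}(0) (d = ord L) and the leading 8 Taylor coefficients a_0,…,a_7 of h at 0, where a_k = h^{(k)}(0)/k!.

f: a_k = 0, -9, 0, 27/2, 0, -243/40, 0, 729/560, …
g: a_k = 2, 2, 10, 18, 58, 130, 362, 882, …
h₀=f·g: eliminate ⇒ L₀, order ≤ 2·1.
Derive L from L₀ (diff closure).
L = (-33 - 162·x - 567·x^2 + 648·x^3 + 1296·x^4) + (6 + 66·x + 216·x^2 + 576·x^3)·Dx + (1 - 10·x - 31·x^2 + 72·x^3 + 144·x^4)·Dx^2  (order 2).
h: a_k = -18, -36, -189, -540, -7983/4, -56349/10, -709281/40, -1761129/35, …
ICs: h(0) = -18, h′(0) = -36.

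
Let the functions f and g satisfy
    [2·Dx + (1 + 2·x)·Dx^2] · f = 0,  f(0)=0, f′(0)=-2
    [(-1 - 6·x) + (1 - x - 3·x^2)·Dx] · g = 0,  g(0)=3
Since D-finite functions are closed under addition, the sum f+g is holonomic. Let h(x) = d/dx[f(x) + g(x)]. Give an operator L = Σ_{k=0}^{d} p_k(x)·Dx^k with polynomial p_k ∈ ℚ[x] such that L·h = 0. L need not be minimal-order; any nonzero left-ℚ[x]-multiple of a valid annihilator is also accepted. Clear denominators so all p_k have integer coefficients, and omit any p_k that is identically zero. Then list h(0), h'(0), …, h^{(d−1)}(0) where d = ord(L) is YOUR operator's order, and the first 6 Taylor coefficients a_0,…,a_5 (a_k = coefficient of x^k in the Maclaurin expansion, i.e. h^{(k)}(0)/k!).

L = (-74 - 412·x - 948·x^2 - 864·x^3 - 648·x^4) + (-17 - 212·x - 890·x^2 - 1644·x^3 - 1764·x^4 - 1080·x^5)·Dx + (5 + 27·x + 33·x^2 - 68·x^3 - 276·x^4 - 396·x^5 - 216·x^6)·Dx^2  (order 2).
h: a_k = 1, 28, 55, 244, 568, 1810, …
ICs: h(0) = 1, h′(0) = 28.

f: a_k = 0, -2, 2, -8/3, 4, -32/5, …
g: a_k = 3, 3, 12, 21, 57, 120, …
h₀=f+g: left-lcm gives L₀, ord ≤ 3.
Differentiate: ansatz ord ≤ ord L₀ ⇒ L.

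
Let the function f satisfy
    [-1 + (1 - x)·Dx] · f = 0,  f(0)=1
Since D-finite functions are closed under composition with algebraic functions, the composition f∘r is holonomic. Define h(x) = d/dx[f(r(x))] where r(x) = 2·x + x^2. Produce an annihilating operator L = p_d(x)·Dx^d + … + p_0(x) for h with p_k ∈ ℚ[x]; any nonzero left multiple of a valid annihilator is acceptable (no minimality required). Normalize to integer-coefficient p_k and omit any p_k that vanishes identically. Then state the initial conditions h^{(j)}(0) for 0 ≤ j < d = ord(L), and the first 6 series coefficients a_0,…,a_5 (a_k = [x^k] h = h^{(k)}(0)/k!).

f: a_k = 1, 1, 1, 1, 1, 1, …
Substitute x→r, Dx→(1/r')Dx; clear ⇒ L₀.
h=h₀': d/dx-closure on L₀ ⇒ L.
L = (5 + 6·x + 3·x^2) + (-1 + x + 3·x^2 + x^3)·Dx  (order 1).
h: a_k = 2, 10, 36, 116, 350, 1014, …
ICs: h(0) = 2.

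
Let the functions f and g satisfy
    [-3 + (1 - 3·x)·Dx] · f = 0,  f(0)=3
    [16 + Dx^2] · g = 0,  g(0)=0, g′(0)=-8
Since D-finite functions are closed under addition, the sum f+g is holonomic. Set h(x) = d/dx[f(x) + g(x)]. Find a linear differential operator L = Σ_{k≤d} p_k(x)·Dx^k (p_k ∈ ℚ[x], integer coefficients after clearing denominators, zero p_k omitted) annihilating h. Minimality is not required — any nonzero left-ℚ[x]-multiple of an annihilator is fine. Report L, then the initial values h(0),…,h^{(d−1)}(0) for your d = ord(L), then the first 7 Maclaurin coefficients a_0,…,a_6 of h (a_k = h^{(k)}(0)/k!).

f: a_k = 3, 9, 27, 81, 243, 729, 2187, …
g: a_k = 0, -8, 0, 64/3, 0, -256/15, 0, …
Sum ⇒ L₀ = lclm(L_f,L_g) in ℚ(x)⟨Dx⟩.
Derive L from L₀ (diff closure).
L = (5952 - 4608·x + 6912·x^2) + (-560 + 2448·x - 3456·x^2 + 3456·x^3)·Dx + (372 - 288·x + 432·x^2)·Dx^2 + (-35 + 153·x - 216·x^2 + 216·x^3)·Dx^3  (order 3).
h: a_k = 1, 54, 307, 972, 10679/3, 13122, 2068763/45, …
ICs: h(0) = 1, h′(0) = 54, h′′(0) = 614.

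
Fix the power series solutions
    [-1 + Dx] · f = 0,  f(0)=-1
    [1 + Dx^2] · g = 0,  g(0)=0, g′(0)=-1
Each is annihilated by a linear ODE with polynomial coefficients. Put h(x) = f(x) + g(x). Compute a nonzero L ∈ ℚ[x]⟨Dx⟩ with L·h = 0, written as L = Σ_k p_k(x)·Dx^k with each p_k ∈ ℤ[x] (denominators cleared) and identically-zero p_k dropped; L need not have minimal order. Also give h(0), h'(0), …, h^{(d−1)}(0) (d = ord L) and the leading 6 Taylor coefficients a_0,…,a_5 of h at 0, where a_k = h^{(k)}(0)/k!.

f: a_k = -1, -1, -1/2, -1/6, -1/24, -1/120, …
g: a_k = 0, -1, 0, 1/6, 0, -1/120, …
Weyl lclm of L_f,L_g ⇒ L₀ (ord ≤ 3).
L = -1 + Dx - Dx^2 + Dx^3  (order 3).
h: a_k = -1, -2, -1/2, 0, -1/24, -1/60, …
ICs: h(0) = -1, h′(0) = -2, h′′(0) = -1.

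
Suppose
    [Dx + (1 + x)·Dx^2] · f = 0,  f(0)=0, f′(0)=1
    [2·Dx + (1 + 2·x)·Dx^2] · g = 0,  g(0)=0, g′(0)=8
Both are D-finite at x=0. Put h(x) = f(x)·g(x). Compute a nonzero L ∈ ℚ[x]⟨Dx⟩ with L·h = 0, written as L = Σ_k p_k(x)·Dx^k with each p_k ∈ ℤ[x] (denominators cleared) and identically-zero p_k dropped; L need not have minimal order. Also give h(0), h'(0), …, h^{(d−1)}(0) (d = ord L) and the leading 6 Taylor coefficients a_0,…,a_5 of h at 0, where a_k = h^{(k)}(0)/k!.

L = (20 + 48·x + 32·x^2)·Dx + (66 + 268·x + 360·x^2 + 160·x^3)·Dx^2 + (32 + 180·x + 372·x^2 + 336·x^3 + 112·x^4)·Dx^3 + (3 + 22·x + 63·x^2 + 88·x^3 + 60·x^4 + 16·x^5)·Dx^4  (order 4).
h: a_k = 0, 0, 8, -12, 52/3, -26, …
ICs: h(0) = 0, h′(0) = 0, h′′(0) = 16, h′′′(0) = -72.

f: a_k = 0, 1, -1/2, 1/3, -1/4, 1/5, …
g: a_k = 0, 8, -8, 32/3, -16, 128/5, …
L₀ := L_f ⊗_s L_g (sym. prod.), ord ≤ 4.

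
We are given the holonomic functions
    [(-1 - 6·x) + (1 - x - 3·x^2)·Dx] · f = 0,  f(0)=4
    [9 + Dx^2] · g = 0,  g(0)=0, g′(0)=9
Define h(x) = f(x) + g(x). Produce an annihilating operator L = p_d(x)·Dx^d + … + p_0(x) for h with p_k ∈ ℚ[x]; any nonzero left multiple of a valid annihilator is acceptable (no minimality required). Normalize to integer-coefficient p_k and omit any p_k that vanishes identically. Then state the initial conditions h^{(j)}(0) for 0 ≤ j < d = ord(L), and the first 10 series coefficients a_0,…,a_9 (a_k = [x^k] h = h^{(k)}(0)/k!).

L = (459 + 2916·x + 1539·x^2 + 3888·x^3 + 3645·x^4 + 4374·x^5) + (-153 + 153·x + 378·x^2 - 405·x^3 + 2187·x^5 + 2187·x^6)·Dx + (51 + 324·x + 171·x^2 + 432·x^3 + 405·x^4 + 486·x^5)·Dx^2 + (-17 + 17·x + 42·x^2 - 45·x^3 + 243·x^5 + 243·x^6)·Dx^3  (order 3).
h: a_k = 4, 13, 16, 29/2, 76, 6643/40, 388, 485351/560, 2032, 20770009/4480, …
ICs: h(0) = 4, h′(0) = 13, h′′(0) = 32.

f: a_k = 4, 4, 16, 28, 76, 160, 388, 868, 2032, 4636, …
g: a_k = 0, 9, 0, -27/2, 0, 243/40, 0, -729/560, 0, 729/4480, …
Sum ⇒ L₀ = lclm(L_f,L_g) in ℚ(x)⟨Dx⟩.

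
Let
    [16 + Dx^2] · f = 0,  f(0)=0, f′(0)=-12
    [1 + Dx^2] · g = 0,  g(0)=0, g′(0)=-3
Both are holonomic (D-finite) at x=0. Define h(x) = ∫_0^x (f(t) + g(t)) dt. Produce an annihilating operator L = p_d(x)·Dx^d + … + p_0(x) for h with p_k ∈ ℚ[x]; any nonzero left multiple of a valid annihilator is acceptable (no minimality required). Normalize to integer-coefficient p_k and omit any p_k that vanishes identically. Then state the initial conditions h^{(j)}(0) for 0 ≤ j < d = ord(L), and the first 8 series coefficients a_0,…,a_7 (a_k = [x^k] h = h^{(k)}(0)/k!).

f: a_k = 0, -12, 0, 32, 0, -128/5, 0, 1024/105, …
g: a_k = 0, -3, 0, 1/2, 0, -1/40, 0, 1/1680, …
h₀=f+g: left-lcm gives L₀, ord ≤ 4.
h=∫₀ˣh₀: take L = L₀·Dx.
L = 16·Dx + 17·Dx^3 + Dx^5  (order 5).
h: a_k = 0, 0, -15/2, 0, 65/8, 0, -205/48, 0, …
ICs: h(0) = 0, h′(0) = 0, h′′(0) = -15, h′′′(0) = 0, h′′′′(0) = 195.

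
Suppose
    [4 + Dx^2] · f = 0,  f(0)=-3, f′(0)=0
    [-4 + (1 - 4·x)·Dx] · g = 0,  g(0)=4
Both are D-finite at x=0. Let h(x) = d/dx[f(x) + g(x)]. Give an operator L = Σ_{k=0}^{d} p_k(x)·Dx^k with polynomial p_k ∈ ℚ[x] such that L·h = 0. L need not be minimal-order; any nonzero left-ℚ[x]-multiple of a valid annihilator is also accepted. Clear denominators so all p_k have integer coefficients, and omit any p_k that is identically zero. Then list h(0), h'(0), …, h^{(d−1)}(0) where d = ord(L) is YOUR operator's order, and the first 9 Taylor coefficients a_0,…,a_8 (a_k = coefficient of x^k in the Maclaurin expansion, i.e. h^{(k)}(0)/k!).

L = (1568 - 256·x + 512·x^2) + (-100 + 432·x - 192·x^2 + 256·x^3)·Dx + (392 - 64·x + 128·x^2)·Dx^2 + (-25 + 108·x - 48·x^2 + 64·x^3)·Dx^3  (order 3).
h: a_k = 16, 140, 768, 4088, 20480, 491528/5, 458752, 220200944/105, 9437184, …
ICs: h(0) = 16, h′(0) = 140, h′′(0) = 1536.

f: a_k = -3, 0, 6, 0, -2, 0, 4/15, 0, -2/105, …
g: a_k = 4, 16, 64, 256, 1024, 4096, 16384, 65536, 262144, …
Weyl lclm of L_f,L_g ⇒ L₀ (ord ≤ 3).
Derive L from L₀ (diff closure).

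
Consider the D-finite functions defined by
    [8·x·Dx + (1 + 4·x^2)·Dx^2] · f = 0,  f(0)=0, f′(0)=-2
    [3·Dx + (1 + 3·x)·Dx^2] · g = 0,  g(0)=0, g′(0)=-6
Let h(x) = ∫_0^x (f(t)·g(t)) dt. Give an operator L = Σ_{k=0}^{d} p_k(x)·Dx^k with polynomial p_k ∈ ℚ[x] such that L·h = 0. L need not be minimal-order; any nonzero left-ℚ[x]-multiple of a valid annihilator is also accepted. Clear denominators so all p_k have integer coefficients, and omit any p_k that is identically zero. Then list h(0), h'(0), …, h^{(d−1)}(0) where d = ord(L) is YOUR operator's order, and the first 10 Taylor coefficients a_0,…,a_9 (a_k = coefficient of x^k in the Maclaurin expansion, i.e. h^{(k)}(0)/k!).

f: a_k = 0, -2, 0, 8/3, 0, -32/5, 0, 128/7, 0, -512/9, …
g: a_k = 0, -6, 9, -18, 81/2, -486/5, 243, -4374/7, 6561/4, -4374, …
h₀=f·g: eliminate ⇒ L₀, order ≤ 2·2.
h=∫₀ˣh₀: take L = L₀·Dx.
L = (1632 + 8496·x + 23040·x^2 + 110016·x^3 + 207360·x^4 + 269568·x^5 + 82944·x^7)·Dx^2 + (418 + 6672·x + 44112·x^2 + 151488·x^3 + 393984·x^4 + 642816·x^5 + 725760·x^6 + 82944·x^7 + 290304·x^8)·Dx^3 + (204 + 1844·x + 12096·x^2 + 47408·x^3 + 122880·x^4 + 240192·x^5 + 331776·x^6 + 361728·x^7 + 82944·x^8 + 165888·x^9)·Dx^4 + (25 + 246·x + 1217·x^2 + 4128·x^3 + 10624·x^4 + 22080·x^5 + 34272·x^6 + 41472·x^7 + 43776·x^8 + 13824·x^9 + 20736·x^10)·Dx^5  (order 5).
h: a_k = 0, 0, 0, 4, -9/2, 4, -19/2, 132/5, -1089/20, 332/3, …
ICs: h(0) = 0, h′(0) = 0, h′′(0) = 0, h′′′(0) = 24, h′′′′(0) = -108.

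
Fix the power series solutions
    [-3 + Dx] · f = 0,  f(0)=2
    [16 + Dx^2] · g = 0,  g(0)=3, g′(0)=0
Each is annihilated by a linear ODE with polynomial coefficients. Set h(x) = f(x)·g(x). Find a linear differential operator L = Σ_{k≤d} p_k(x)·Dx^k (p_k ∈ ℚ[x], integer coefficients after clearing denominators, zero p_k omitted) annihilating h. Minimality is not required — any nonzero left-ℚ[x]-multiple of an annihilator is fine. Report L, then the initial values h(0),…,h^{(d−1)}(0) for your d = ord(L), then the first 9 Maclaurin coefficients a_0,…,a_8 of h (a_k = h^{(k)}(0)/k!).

f: a_k = 2, 6, 9, 9, 27/4, 81/20, 81/40, 243/280, 729/2240, …
g: a_k = 3, 0, -24, 0, 32, 0, -256/15, 0, 512/105, …
h₀=f·g: eliminate ⇒ L₀, order ≤ 1·2.
L = 25 - 6·Dx + Dx^2  (order 2).
h: a_k = 6, 18, -21, -117, -527/4, -237/20, 11753/120, 25481/280, 164833/6720, …
ICs: h(0) = 6, h′(0) = 18.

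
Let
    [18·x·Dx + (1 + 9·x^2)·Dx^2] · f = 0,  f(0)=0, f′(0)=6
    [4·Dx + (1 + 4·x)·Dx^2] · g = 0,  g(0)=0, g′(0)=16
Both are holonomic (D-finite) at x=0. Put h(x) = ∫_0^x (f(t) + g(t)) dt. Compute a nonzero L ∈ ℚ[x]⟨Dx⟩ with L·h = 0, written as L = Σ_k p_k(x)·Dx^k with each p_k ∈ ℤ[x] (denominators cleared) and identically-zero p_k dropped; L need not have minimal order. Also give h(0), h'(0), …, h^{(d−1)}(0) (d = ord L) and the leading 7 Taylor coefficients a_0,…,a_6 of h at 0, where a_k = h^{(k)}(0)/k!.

L = (-36 - 432·x + 972·x^2 + 1296·x^3)·Dx^2 + (-25 - 72·x - 189·x^2 + 1944·x^3 + 2592·x^4)·Dx^3 + (-2 + x + 36·x^2 + 81·x^3 + 486·x^4 + 648·x^5)·Dx^4  (order 4).
h: a_k = 0, 0, 11, -32/3, 101/6, -256/5, 2291/15, …
ICs: h(0) = 0, h′(0) = 0, h′′(0) = 22, h′′′(0) = -64.

f: a_k = 0, 6, 0, -18, 0, 486/5, 0, …
g: a_k = 0, 16, -32, 256/3, -256, 4096/5, -8192/3, …
f+g: L₀ = lclm(L_f,L_g), ord ≤ 2+2.
∫: right-multiply L₀ by Dx.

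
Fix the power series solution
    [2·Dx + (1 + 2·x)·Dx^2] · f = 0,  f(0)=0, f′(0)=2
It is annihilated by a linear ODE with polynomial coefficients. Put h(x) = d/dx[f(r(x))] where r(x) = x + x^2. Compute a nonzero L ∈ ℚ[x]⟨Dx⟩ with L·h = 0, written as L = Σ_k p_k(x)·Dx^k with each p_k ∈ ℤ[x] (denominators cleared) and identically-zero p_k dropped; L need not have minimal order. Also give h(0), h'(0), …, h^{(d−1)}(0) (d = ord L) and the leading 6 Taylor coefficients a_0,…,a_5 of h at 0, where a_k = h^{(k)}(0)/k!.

f: a_k = 0, 2, -2, 8/3, -4, 32/5, …
L₀ from L_f via x↦r, Dx↦r'^{-1}Dx.
h=h₀': d/dx-closure on L₀ ⇒ L.
L = (4·x + 4·x^2) + (1 + 4·x + 6·x^2 + 4·x^3)·Dx  (order 1).
h: a_k = 2, 0, -4, 8, -8, 0, …
ICs: h(0) = 2.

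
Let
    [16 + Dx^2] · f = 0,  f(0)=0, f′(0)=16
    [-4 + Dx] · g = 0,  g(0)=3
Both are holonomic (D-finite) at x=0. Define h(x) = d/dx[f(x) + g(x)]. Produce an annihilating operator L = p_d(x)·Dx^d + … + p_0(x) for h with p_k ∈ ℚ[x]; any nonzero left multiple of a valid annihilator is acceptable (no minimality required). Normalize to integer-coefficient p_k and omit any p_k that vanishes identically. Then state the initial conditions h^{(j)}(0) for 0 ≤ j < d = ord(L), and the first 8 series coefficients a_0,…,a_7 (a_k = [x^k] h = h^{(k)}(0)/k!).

L = 64 - 16·Dx + 4·Dx^2 - Dx^3  (order 3).
h: a_k = 28, 48, -32, 128, 896/3, 512/5, -1024/45, 4096/105, …
ICs: h(0) = 28, h′(0) = 48, h′′(0) = -64.

f: a_k = 0, 16, 0, -128/3, 0, 512/15, 0, -4096/315, …
g: a_k = 3, 12, 24, 32, 32, 128/5, 256/15, 1024/105, …
Sum ⇒ L₀ = lclm(L_f,L_g) in ℚ(x)⟨Dx⟩.
h=h₀': d/dx-closure on L₀ ⇒ L.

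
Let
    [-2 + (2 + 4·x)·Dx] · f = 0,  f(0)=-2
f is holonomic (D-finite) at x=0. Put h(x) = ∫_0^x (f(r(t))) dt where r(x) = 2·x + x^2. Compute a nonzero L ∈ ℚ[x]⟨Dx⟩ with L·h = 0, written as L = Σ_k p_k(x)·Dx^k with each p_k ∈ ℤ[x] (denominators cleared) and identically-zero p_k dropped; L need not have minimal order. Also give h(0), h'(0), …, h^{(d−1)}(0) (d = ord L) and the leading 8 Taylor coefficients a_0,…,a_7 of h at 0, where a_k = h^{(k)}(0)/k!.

f: a_k = -2, -2, 1, -1, 5/4, -7/4, 21/8, -33/8, …
f∘r: x↦r, Dx↦Dx/r' in L_f ⇒ L₀.
∫: right-multiply L₀ by Dx.
L = (-2 - 2·x)·Dx + (1 + 4·x + 2·x^2)·Dx^2  (order 2).
h: a_k = 0, -2, -2, 2/3, -1, 9/5, -11/3, 57/7, …
ICs: h(0) = 0, h′(0) = -2.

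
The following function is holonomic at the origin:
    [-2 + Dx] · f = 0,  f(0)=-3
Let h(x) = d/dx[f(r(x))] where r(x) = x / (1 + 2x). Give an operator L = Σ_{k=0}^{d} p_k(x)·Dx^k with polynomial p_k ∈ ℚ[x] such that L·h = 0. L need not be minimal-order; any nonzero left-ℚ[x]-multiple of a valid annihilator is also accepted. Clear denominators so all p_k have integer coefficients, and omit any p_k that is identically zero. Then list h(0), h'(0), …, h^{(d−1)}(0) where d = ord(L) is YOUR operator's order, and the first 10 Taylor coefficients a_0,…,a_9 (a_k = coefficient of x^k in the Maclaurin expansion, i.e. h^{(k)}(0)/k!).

L = (-2 - 8·x) + (-1 - 4·x - 4·x^2)·Dx  (order 1).
h: a_k = -6, 12, -12, -8, 76, -1208/5, 8728/15, -125456/105, 226076/105, -3170168/945, …
ICs: h(0) = -6.

f: a_k = -3, -6, -6, -4, -2, -4/5, -4/15, -8/105, -2/105, -4/945, …
h₀=f(r): pull back L_f along r ⇒ L₀.
h=h₀': d/dx-closure on L₀ ⇒ L.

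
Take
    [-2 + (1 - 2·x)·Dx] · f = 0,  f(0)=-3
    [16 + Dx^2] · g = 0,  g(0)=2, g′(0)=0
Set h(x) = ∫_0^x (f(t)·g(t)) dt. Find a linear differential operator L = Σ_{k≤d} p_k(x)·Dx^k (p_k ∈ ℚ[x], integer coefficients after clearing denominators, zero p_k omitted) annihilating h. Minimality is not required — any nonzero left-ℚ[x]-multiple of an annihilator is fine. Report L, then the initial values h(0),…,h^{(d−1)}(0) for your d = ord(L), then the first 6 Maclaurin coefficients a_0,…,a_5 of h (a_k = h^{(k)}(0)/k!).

f: a_k = -3, -6, -12, -24, -48, -96, …
g: a_k = 2, 0, -16, 0, 64/3, 0, …
Product ⇒ symmetric product L₀, ord ≤ 2.
h=∫h₀ ⇒ L = L₀·Dx.
L = (-16 + 32·x)·Dx + 4·Dx^2 + (-1 + 2·x)·Dx^3  (order 3).
h: a_k = 0, -6, -6, 8, 12, 32/5, …
ICs: h(0) = 0, h′(0) = -6, h′′(0) = -12.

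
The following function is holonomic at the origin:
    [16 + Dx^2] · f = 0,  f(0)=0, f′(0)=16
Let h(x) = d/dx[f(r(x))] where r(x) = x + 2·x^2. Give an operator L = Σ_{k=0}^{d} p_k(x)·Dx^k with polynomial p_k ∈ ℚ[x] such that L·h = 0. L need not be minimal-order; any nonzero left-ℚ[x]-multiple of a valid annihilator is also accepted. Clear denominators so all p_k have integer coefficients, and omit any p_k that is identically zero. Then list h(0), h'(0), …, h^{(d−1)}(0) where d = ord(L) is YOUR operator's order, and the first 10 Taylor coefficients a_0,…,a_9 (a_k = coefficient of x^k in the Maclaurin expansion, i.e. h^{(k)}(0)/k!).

L = (64 + 256·x + 1536·x^2 + 4096·x^3 + 4096·x^4) + (-12 - 48·x)·Dx + (1 + 8·x + 16·x^2)·Dx^2  (order 2).
h: a_k = 16, 64, -128, -1024, -7168/3, 0, 425984/45, 917504/45, 4653056/315, -524288/21, …
ICs: h(0) = 16, h′(0) = 64.

f: a_k = 0, 16, 0, -128/3, 0, 512/15, 0, -4096/315, 0, 8192/2835, …
h₀=f(r): pull back L_f along r ⇒ L₀.
h₀' ⇒ L via d/dx closure of L₀.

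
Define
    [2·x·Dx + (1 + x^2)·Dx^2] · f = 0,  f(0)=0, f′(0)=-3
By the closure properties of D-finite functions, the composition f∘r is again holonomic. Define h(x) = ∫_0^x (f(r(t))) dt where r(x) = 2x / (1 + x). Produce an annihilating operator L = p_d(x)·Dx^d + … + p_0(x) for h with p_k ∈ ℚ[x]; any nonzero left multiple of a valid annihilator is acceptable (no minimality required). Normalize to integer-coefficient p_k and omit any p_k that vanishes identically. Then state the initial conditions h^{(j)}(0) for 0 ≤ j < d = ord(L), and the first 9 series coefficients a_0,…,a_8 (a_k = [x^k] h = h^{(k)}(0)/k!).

L = (2 + 10·x)·Dx^2 + (1 + 2·x + 5·x^2)·Dx^3  (order 3).
h: a_k = 0, 0, -3, 2, 1/2, -18/5, 19/5, 22/7, -417/28, …
ICs: h(0) = 0, h′(0) = 0, h′′(0) = -6.

f: a_k = 0, -3, 0, 1, 0, -3/5, 0, 3/7, 0, …
Change of var in L_f (x↦r) gives L₀.
h=∫h₀ ⇒ L = L₀·Dx.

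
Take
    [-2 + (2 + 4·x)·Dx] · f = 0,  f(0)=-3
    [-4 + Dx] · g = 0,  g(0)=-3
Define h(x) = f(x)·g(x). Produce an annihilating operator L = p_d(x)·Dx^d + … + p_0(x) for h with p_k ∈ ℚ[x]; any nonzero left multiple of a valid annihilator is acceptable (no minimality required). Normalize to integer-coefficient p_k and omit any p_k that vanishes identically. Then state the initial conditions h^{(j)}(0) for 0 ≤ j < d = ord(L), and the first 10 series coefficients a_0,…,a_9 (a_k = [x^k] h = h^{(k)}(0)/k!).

f: a_k = -3, -3, 3/2, -3/2, 15/8, -21/8, 63/16, -99/16, 1287/128, -2145/128, …
g: a_k = -3, -12, -24, -32, -32, -128/5, -256/15, -1024/105, -512/105, -2048/945, …
Sym-product of L_f,L_g gives L₀ (≤ ord 1).
L = (-5 - 8·x) + (1 + 2·x)·Dx  (order 1).
h: a_k = 9, 45, 207/2, 309/2, 1347/8, 5847/40, 1643/16, 36047/560, 135617/4480, 815221/40320, …
ICs: h(0) = 9.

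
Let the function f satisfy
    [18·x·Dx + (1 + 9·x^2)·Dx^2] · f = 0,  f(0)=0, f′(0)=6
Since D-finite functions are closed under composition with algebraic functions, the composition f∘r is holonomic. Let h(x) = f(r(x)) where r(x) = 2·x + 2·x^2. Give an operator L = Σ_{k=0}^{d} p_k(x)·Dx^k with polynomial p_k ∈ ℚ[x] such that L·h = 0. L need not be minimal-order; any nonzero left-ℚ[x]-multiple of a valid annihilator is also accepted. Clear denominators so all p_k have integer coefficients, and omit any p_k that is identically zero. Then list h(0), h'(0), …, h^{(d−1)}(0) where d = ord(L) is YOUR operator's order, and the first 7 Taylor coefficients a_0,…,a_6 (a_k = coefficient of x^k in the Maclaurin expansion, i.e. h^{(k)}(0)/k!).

L = (-2 + 72·x + 288·x^2 + 432·x^3 + 216·x^4)·Dx + (1 + 2·x + 36·x^2 + 144·x^3 + 180·x^4 + 72·x^5)·Dx^2  (order 2).
h: a_k = 0, 12, 12, -144, -432, 13392/5, 15408, …
ICs: h(0) = 0, h′(0) = 12.

f: a_k = 0, 6, 0, -18, 0, 486/5, 0, …
Change of var in L_f (x↦r) gives L₀.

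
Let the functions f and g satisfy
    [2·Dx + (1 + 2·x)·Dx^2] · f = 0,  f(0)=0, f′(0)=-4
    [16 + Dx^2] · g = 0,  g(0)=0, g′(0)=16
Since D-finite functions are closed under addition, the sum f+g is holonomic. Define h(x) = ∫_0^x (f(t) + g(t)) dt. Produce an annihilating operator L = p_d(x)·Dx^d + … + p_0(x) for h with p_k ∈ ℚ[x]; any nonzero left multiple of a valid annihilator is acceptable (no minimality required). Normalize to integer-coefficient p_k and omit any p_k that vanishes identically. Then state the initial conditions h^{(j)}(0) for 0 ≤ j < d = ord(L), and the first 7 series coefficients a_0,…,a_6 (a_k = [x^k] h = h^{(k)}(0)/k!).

f: a_k = 0, -4, 4, -16/3, 8, -64/5, 64/3, …
g: a_k = 0, 16, 0, -128/3, 0, 512/15, 0, …
f+g: L₀ = lclm(L_f,L_g), ord ≤ 2+2.
∫: right-multiply L₀ by Dx.
L = (160 + 256·x + 256·x^2)·Dx^2 + (48 + 224·x + 384·x^2 + 256·x^3)·Dx^3 + (10 + 16·x + 16·x^2)·Dx^4 + (3 + 14·x + 24·x^2 + 16·x^3)·Dx^5  (order 5).
h: a_k = 0, 0, 6, 4/3, -12, 8/5, 32/9, …
ICs: h(0) = 0, h′(0) = 0, h′′(0) = 12, h′′′(0) = 8, h′′′′(0) = -288.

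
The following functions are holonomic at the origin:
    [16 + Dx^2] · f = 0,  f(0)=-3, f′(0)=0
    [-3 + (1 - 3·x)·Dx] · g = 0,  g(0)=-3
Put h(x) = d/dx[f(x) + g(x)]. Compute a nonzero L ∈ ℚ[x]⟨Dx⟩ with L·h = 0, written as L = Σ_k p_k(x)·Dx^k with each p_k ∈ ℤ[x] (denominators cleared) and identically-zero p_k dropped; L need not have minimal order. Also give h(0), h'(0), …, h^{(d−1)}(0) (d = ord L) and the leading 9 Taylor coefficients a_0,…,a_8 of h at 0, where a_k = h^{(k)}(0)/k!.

f: a_k = -3, 0, 24, 0, -32, 0, 256/15, 0, -512/105, …
g: a_k = -3, -9, -27, -81, -243, -729, -2187, -6561, -19683, …
L₀ := lclm(L_f,L_g); ord L₀ ≤ 2+1.
Differentiate: ansatz ord ≤ ord L₀ ⇒ L.
L = (5952 - 4608·x + 6912·x^2) + (-560 + 2448·x - 3456·x^2 + 3456·x^3)·Dx + (372 - 288·x + 432·x^2)·Dx^2 + (-35 + 153·x - 216·x^2 + 216·x^3)·Dx^3  (order 3).
h: a_k = -9, -6, -243, -1100, -3645, -65098/5, -45927, -16537816/105, -531441, …
ICs: h(0) = -9, h′(0) = -6, h′′(0) = -486.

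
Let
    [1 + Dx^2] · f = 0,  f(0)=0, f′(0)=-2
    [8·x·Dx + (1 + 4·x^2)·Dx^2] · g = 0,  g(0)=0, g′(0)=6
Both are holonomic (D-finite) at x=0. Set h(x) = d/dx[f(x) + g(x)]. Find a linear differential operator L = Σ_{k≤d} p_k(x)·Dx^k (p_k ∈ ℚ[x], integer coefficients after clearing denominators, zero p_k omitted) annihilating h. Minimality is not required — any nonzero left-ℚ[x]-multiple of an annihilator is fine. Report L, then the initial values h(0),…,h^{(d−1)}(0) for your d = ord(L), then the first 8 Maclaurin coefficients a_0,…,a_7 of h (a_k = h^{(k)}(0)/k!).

L = (-376·x + 1600·x^3 + 128·x^5) + (-7 + 76·x^2 + 432·x^4 + 64·x^6)·Dx + (-376·x + 1600·x^3 + 128·x^5)·Dx^2 + (-7 + 76·x^2 + 432·x^4 + 64·x^6)·Dx^3  (order 3).
h: a_k = 4, 0, -23, 0, 1151/12, 0, -138239/360, 0, …
ICs: h(0) = 4, h′(0) = 0, h′′(0) = -46.

f: a_k = 0, -2, 0, 1/3, 0, -1/60, 0, 1/2520, …
g: a_k = 0, 6, 0, -8, 0, 96/5, 0, -384/7, …
h₀=f+g: left-lcm gives L₀, ord ≤ 4.
h₀' ⇒ L via d/dx closure of L₀.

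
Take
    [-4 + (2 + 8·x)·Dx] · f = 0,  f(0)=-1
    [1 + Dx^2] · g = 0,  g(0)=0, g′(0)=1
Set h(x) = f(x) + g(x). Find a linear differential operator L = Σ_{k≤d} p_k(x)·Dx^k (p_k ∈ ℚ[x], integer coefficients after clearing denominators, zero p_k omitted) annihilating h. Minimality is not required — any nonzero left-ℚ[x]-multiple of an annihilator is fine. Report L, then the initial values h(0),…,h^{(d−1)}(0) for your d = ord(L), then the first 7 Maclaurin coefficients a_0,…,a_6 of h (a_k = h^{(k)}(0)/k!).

L = (-26 - 16·x - 32·x^2) + (-3 - 4·x + 48·x^2 + 64·x^3)·Dx + (-26 - 16·x - 32·x^2)·Dx^2 + (-3 - 4·x + 48·x^2 + 64·x^3)·Dx^3  (order 3).
h: a_k = -1, -1, 2, -25/6, 10, -3359/120, 84, …
ICs: h(0) = -1, h′(0) = -1, h′′(0) = 4.

f: a_k = -1, -2, 2, -4, 10, -28, 84, …
g: a_k = 0, 1, 0, -1/6, 0, 1/120, 0, …
Weyl lclm of L_f,L_g ⇒ L₀ (ord ≤ 3).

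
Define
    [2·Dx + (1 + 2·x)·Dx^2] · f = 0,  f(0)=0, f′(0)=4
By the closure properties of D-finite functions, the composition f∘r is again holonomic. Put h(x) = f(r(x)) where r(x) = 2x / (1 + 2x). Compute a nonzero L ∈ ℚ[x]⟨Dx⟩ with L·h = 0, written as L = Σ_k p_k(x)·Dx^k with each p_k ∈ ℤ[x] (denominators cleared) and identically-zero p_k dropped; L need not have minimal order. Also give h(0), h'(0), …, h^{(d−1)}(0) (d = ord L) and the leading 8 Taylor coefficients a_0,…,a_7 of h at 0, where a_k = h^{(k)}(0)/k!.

f: a_k = 0, 4, -4, 16/3, -8, 64/5, -64/3, 256/7, …
Substitute x→r, Dx→(1/r')Dx; clear ⇒ L₀.
L = (8 + 24·x)·Dx + (1 + 8·x + 12·x^2)·Dx^2  (order 2).
h: a_k = 0, 8, -32, 416/3, -640, 15488/5, -46592/3, 559616/7, …
ICs: h(0) = 0, h′(0) = 8.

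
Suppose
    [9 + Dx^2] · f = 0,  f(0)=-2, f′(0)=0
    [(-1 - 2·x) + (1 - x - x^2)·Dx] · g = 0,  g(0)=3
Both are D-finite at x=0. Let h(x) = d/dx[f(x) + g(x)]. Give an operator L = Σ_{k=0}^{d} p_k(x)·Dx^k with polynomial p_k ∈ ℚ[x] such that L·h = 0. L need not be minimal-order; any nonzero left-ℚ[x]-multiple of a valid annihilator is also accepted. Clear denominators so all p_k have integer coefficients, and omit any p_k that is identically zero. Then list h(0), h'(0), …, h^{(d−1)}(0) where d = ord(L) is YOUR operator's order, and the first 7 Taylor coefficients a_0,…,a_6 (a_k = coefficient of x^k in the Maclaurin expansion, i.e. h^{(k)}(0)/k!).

L = (468 + 1026·x + 1170·x^2 + 450·x^3 + 630·x^4 + 486·x^5 + 162·x^6) + (-81 - 63·x + 252·x^2 + 45·x^3 - 90·x^4 + 153·x^5 + 189·x^6 + 54·x^7)·Dx + (52 + 114·x + 130·x^2 + 50·x^3 + 70·x^4 + 54·x^5 + 18·x^6)·Dx^2 + (-9 - 7·x + 28·x^2 + 5·x^3 - 10·x^4 + 17·x^5 + 21·x^6 + 6·x^7)·Dx^3  (order 3).
h: a_k = 3, 30, 27, 33, 120, 4923/20, 441, …
ICs: h(0) = 3, h′(0) = 30, h′′(0) = 54.

f: a_k = -2, 0, 9, 0, -27/4, 0, 81/40, …
g: a_k = 3, 3, 6, 9, 15, 24, 39, …
Sum ⇒ L₀ = lclm(L_f,L_g) in ℚ(x)⟨Dx⟩.
h=h₀': d/dx-closure on L₀ ⇒ L.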